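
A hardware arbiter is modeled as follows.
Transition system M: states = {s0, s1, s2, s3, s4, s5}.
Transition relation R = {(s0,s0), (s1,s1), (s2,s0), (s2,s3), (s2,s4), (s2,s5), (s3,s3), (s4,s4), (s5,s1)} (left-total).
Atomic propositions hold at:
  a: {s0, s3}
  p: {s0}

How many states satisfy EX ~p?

5

Sat(~p) = {s1, s2, s3, s4, s5}
Sat(EX ~p) = {s : some successor in {s1, s2, s3, s4, s5}} = {s1, s2, s3, s4, s5}
|Sat(EX ~p)| = |{s1, s2, s3, s4, s5}| = 5.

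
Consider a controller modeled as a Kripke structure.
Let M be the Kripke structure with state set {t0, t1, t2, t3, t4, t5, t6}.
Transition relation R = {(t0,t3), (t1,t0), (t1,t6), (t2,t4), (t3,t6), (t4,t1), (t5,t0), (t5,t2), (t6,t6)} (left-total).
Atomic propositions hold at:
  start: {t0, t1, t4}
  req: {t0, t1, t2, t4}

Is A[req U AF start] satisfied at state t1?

AF start: least fixpoint, start Z0 = {t0, t1, t4}, add states with every successor in Z. Z1 = {t0, t1, t2, t4}; Z2 = {t0, t1, t2, t4, t5}; fixed.
Sat(AF start) = {t0, t1, t2, t4, t5}
A[req U AF start]: least fixpoint, start Z0 = Sat(AF start) = {t0, t1, t2, t4, t5}, add states in Sat(req) with every successor in Z. Already a fixed point.
Sat(A[req U AF start]) = {t0, t1, t2, t4, t5}
t1 ∈ Sat(A[req U AF start]) = {t0, t1, t2, t4, t5}, so the formula holds at t1.

Yes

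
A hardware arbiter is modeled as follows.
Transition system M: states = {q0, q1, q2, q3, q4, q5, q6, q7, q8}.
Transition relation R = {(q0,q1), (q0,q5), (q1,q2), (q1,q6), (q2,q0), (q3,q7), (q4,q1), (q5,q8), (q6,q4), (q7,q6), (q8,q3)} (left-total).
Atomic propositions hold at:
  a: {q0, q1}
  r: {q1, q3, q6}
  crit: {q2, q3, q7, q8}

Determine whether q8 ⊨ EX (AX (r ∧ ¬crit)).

Sat(¬crit) = {q0, q1, q4, q5, q6}
Sat(r ∧ ¬crit) = {q1, q6}
Sat(AX (r ∧ ¬crit)) = {s : every successor in {q1, q6}} = {q4, q7}
Sat(EX (AX (r ∧ ¬crit))) = {s : some successor in {q4, q7}} = {q3, q6}
q8 ∉ Sat(EX (AX (r ∧ ¬crit))) = {q3, q6}, so the formula does not hold at q8.

No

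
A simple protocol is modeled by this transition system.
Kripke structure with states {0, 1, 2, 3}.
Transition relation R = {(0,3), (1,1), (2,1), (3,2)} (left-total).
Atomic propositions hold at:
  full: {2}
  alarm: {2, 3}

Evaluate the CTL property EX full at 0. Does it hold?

No

Sat(EX full) = {s : some successor in {2}} = {3}
0 ∉ Sat(EX full) = {3}, so the formula does not hold at 0.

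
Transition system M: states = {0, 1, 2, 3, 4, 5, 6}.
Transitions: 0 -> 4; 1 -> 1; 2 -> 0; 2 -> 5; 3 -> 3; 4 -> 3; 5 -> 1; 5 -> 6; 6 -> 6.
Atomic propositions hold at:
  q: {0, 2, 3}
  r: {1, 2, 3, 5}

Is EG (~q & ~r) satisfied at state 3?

Sat(~q) = {1, 4, 5, 6}
Sat(~r) = {0, 4, 6}
Sat(~q & ~r) = {4, 6}
EG (~q & ~r): greatest fixpoint, start Z0 = {4, 6}, keep only states in Sat with some successor in Z. Z1 = {6}; fixed.
Sat(EG (~q & ~r)) = {6}
3 ∉ Sat(EG (~q & ~r)) = {6}, so the formula does not hold at 3.

No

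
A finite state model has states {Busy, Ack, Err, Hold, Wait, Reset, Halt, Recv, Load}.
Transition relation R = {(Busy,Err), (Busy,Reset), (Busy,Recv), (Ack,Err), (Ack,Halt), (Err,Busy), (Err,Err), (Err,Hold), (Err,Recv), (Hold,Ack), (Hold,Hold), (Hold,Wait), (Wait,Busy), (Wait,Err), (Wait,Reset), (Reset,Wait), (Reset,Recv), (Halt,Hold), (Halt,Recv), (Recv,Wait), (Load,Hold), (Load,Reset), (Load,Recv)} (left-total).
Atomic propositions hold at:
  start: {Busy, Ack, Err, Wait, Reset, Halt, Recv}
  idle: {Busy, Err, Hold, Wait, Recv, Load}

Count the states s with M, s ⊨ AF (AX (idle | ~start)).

Sat(~start) = {Hold, Load}
Sat(idle | ~start) = {Busy, Err, Hold, Wait, Recv, Load}
Sat(AX (idle | ~start)) = {s : every successor in {Busy, Err, Hold, Wait, Recv, Load}} = {Err, Reset, Halt, Recv}
AF (AX (idle | ~start)): least fixpoint, start Z0 = {Err, Reset, Halt, Recv}, add states with every successor in Z. Z1 = {Busy, Ack, Err, Reset, Halt, Recv}; Z2 = {Busy, Ack, Err, Wait, Reset, Halt, Recv}; fixed.
Sat(AF (AX (idle | ~start))) = {Busy, Ack, Err, Wait, Reset, Halt, Recv}
|Sat(AF (AX (idle | ~start)))| = |{Busy, Ack, Err, Wait, Reset, Halt, Recv}| = 7.

7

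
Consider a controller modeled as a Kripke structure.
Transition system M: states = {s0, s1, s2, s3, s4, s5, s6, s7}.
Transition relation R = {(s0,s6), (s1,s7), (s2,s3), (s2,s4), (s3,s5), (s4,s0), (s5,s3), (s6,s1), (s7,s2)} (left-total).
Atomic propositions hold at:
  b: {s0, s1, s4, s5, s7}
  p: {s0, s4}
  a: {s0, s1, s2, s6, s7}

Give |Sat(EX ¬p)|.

7

Sat(¬p) = {s1, s2, s3, s5, s6, s7}
Sat(EX ¬p) = {s : some successor in {s1, s2, s3, s5, s6, s7}} = {s0, s1, s2, s3, s5, s6, s7}
|Sat(EX ¬p)| = |{s0, s1, s2, s3, s5, s6, s7}| = 7.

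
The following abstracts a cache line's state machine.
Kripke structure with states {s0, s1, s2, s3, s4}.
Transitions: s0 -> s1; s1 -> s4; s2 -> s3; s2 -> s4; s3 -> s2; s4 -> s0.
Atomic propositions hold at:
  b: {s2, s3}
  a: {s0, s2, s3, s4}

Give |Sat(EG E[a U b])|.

2

E[a U b]: least fixpoint, start Z0 = Sat(b) = {s2, s3}, add states in Sat(a) with some successor in Z. Already a fixed point.
Sat(E[a U b]) = {s2, s3}
EG E[a U b]: greatest fixpoint, start Z0 = {s2, s3}, keep only states in Sat with some successor in Z. Already a fixed point.
Sat(EG E[a U b]) = {s2, s3}
|Sat(EG E[a U b])| = |{s2, s3}| = 2.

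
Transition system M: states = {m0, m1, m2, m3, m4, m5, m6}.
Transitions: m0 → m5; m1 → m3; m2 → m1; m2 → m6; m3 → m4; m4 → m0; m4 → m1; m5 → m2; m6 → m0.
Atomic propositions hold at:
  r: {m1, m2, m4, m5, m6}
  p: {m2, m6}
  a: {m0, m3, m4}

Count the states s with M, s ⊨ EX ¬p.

6

Sat(¬p) = {m0, m1, m3, m4, m5}
Sat(EX ¬p) = {s : some successor in {m0, m1, m3, m4, m5}} = {m0, m1, m2, m3, m4, m6}
|Sat(EX ¬p)| = |{m0, m1, m2, m3, m4, m6}| = 6.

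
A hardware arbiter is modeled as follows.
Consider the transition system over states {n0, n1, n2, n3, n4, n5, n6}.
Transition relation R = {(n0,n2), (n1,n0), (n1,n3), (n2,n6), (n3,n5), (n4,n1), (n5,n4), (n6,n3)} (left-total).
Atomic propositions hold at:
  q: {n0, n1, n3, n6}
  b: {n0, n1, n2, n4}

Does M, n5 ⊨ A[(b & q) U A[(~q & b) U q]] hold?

Sat(b & q) = {n0, n1}
Sat(~q) = {n2, n4, n5}
Sat(~q & b) = {n2, n4}
A[(~q & b) U q]: least fixpoint, start Z0 = Sat(q) = {n0, n1, n3, n6}, add states in Sat(~q & b) with every successor in Z. Z1 = {n0, n1, n2, n3, n4, n6}; fixed.
Sat(A[(~q & b) U q]) = {n0, n1, n2, n3, n4, n6}
A[(b & q) U A[(~q & b) U q]]: least fixpoint, start Z0 = Sat(A[(~q & b) U q]) = {n0, n1, n2, n3, n4, n6}, add states in Sat(b & q) with every successor in Z. Already a fixed point.
Sat(A[(b & q) U A[(~q & b) U q]]) = {n0, n1, n2, n3, n4, n6}
n5 ∉ Sat(A[(b & q) U A[(~q & b) U q]]) = {n0, n1, n2, n3, n4, n6}, so the formula does not hold at n5.

No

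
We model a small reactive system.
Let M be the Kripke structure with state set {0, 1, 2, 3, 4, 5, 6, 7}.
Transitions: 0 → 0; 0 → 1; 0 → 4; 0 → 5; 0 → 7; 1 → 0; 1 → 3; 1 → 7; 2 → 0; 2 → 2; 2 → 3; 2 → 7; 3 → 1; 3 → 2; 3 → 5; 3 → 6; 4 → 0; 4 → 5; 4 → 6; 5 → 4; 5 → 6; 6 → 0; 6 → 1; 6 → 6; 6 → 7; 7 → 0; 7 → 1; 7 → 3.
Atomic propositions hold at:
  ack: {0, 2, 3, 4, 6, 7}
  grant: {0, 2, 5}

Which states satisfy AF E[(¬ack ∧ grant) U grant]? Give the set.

Sat(¬ack) = {1, 5}
Sat(¬ack ∧ grant) = {5}
E[(¬ack ∧ grant) U grant]: least fixpoint, start Z0 = Sat(grant) = {0, 2, 5}, add states in Sat(¬ack ∧ grant) with some successor in Z. Already a fixed point.
Sat(E[(¬ack ∧ grant) U grant]) = {0, 2, 5}
AF E[(¬ack ∧ grant) U grant]: least fixpoint, start Z0 = {0, 2, 5}, add states with every successor in Z. Already a fixed point.
Sat(AF E[(¬ack ∧ grant) U grant]) = {0, 2, 5}

{0, 2, 5}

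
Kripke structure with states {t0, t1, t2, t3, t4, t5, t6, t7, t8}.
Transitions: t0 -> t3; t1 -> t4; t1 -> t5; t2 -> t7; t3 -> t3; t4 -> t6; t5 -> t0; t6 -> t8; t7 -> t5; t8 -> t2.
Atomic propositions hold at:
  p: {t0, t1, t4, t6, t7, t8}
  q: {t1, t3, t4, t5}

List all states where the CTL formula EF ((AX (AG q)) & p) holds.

AG q: greatest fixpoint, start Z0 = {t1, t3, t4, t5}, keep only states in Sat with every successor in Z. Z1 = {t1, t3}; Z2 = {t3}; fixed.
Sat(AG q) = {t3}
Sat(AX (AG q)) = {s : every successor in {t3}} = {t0, t3}
Sat((AX (AG q)) & p) = {t0}
EF ((AX (AG q)) & p): least fixpoint, start Z0 = {t0}, add states with some successor in Z. Z1 = {t0, t5}; Z2 = {t0, t1, t5, t7}; Z3 = {t0, t1, t2, t5, t7}; Z4 = {t0, t1, t2, t5, t7, t8}; Z5 = {t0, t1, t2, t5, t6, t7, t8}; Z6 = {t0, t1, t2, t4, t5, t6, t7, t8}; fixed.
Sat(EF ((AX (AG q)) & p)) = {t0, t1, t2, t4, t5, t6, t7, t8}

{t0, t1, t2, t4, t5, t6, t7, t8}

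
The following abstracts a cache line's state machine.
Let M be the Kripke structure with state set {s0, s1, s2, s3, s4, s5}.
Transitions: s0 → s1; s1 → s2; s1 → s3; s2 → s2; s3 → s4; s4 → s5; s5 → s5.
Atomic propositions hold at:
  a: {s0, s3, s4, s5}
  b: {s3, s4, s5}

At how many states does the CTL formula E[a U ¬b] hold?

3

Sat(¬b) = {s0, s1, s2}
E[a U ¬b]: least fixpoint, start Z0 = Sat(¬b) = {s0, s1, s2}, add states in Sat(a) with some successor in Z. Already a fixed point.
Sat(E[a U ¬b]) = {s0, s1, s2}
|Sat(E[a U ¬b])| = |{s0, s1, s2}| = 3.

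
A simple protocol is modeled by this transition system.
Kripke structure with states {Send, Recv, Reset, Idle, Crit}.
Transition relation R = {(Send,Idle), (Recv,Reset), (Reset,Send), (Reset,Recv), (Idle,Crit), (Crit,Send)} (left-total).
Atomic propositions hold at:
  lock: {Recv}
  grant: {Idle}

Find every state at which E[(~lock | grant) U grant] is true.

{Send, Reset, Idle, Crit}

Sat(~lock) = {Send, Reset, Idle, Crit}
Sat(~lock | grant) = {Send, Reset, Idle, Crit}
E[(~lock | grant) U grant]: least fixpoint, start Z0 = Sat(grant) = {Idle}, add states in Sat(~lock | grant) with some successor in Z. Z1 = {Send, Idle}; Z2 = {Send, Reset, Idle, Crit}; fixed.
Sat(E[(~lock | grant) U grant]) = {Send, Reset, Idle, Crit}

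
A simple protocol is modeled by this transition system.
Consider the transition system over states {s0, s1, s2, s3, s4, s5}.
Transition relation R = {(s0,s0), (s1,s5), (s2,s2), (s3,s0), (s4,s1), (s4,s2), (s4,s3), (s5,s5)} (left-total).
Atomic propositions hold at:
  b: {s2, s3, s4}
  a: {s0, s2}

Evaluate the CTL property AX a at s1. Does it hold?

Sat(AX a) = {s : every successor in {s0, s2}} = {s0, s2, s3}
s1 ∉ Sat(AX a) = {s0, s2, s3}, so the formula does not hold at s1.

No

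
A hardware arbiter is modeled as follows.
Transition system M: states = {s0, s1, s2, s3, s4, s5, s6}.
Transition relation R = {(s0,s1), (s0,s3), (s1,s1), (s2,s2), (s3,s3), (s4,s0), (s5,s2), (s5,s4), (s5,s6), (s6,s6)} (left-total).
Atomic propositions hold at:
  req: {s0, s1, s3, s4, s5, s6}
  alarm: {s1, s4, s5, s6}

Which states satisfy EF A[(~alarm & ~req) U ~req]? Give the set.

{s2, s5}

Sat(~alarm) = {s0, s2, s3}
Sat(~req) = {s2}
Sat(~alarm & ~req) = {s2}
A[(~alarm & ~req) U ~req]: least fixpoint, start Z0 = Sat(~req) = {s2}, add states in Sat(~alarm & ~req) with every successor in Z. Already a fixed point.
Sat(A[(~alarm & ~req) U ~req]) = {s2}
EF A[(~alarm & ~req) U ~req]: least fixpoint, start Z0 = {s2}, add states with some successor in Z. Z1 = {s2, s5}; fixed.
Sat(EF A[(~alarm & ~req) U ~req]) = {s2, s5}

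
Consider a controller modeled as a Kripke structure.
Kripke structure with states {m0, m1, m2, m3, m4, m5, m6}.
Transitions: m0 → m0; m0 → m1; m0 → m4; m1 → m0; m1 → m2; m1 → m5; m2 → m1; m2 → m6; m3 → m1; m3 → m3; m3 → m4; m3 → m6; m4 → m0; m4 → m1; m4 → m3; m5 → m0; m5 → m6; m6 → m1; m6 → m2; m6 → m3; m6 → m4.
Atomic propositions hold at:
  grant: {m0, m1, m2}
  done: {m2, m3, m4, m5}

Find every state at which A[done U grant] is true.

A[done U grant]: least fixpoint, start Z0 = Sat(grant) = {m0, m1, m2}, add states in Sat(done) with every successor in Z. Already a fixed point.
Sat(A[done U grant]) = {m0, m1, m2}

{m0, m1, m2}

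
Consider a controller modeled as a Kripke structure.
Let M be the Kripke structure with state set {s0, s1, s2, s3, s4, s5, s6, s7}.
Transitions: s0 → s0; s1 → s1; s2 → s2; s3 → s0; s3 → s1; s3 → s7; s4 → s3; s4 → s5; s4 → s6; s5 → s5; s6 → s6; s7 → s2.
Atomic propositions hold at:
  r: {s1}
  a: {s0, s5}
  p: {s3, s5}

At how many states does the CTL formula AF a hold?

2

AF a: least fixpoint, start Z0 = {s0, s5}, add states with every successor in Z. Already a fixed point.
Sat(AF a) = {s0, s5}
|Sat(AF a)| = |{s0, s5}| = 2.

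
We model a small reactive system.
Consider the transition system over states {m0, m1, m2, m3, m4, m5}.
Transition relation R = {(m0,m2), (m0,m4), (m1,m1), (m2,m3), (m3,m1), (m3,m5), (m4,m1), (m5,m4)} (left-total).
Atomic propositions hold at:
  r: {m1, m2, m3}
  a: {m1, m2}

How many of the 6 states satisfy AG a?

1

AG a: greatest fixpoint, start Z0 = {m1, m2}, keep only states in Sat with every successor in Z. Z1 = {m1}; fixed.
Sat(AG a) = {m1}
|Sat(AG a)| = |{m1}| = 1.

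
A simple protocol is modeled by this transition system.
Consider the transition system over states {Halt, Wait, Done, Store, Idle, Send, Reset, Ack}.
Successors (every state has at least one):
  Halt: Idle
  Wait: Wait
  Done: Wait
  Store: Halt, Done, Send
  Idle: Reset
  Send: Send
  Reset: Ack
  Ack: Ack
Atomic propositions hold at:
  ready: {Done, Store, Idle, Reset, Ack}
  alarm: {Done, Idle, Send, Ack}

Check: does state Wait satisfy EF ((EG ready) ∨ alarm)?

No

EG ready: greatest fixpoint, start Z0 = {Done, Store, Idle, Reset, Ack}, keep only states in Sat with some successor in Z. Z1 = {Store, Idle, Reset, Ack}; Z2 = {Idle, Reset, Ack}; fixed.
Sat(EG ready) = {Idle, Reset, Ack}
Sat((EG ready) ∨ alarm) = {Done, Idle, Send, Reset, Ack}
EF ((EG ready) ∨ alarm): least fixpoint, start Z0 = {Done, Idle, Send, Reset, Ack}, add states with some successor in Z. Z1 = {Halt, Done, Store, Idle, Send, Reset, Ack}; fixed.
Sat(EF ((EG ready) ∨ alarm)) = {Halt, Done, Store, Idle, Send, Reset, Ack}
Wait ∉ Sat(EF ((EG ready) ∨ alarm)) = {Halt, Done, Store, Idle, Send, Reset, Ack}, so the formula does not hold at Wait.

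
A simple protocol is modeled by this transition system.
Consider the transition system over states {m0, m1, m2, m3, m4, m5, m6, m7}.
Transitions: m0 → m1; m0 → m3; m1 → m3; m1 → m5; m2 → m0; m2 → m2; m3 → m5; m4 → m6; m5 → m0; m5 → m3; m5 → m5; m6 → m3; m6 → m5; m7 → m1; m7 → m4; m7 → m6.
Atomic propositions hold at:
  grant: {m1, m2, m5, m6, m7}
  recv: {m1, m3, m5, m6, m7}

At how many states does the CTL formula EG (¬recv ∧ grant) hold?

Sat(¬recv) = {m0, m2, m4}
Sat(¬recv ∧ grant) = {m2}
EG (¬recv ∧ grant): greatest fixpoint, start Z0 = {m2}, keep only states in Sat with some successor in Z. Already a fixed point.
Sat(EG (¬recv ∧ grant)) = {m2}
|Sat(EG (¬recv ∧ grant))| = |{m2}| = 1.

1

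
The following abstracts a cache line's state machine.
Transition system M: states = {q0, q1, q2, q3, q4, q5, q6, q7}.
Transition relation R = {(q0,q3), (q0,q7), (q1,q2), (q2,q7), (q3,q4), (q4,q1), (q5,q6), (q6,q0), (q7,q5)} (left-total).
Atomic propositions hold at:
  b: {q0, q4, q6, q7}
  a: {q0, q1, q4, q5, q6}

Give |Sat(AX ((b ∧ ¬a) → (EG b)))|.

Sat(¬a) = {q2, q3, q7}
Sat(b ∧ ¬a) = {q7}
EG b: greatest fixpoint, start Z0 = {q0, q4, q6, q7}, keep only states in Sat with some successor in Z. Z1 = {q0, q6}; Z2 = {q6}; Z3 = ∅; fixed.
Sat(EG b) = ∅
Sat((b ∧ ¬a) → (EG b)) = {q0, q1, q2, q3, q4, q5, q6}
Sat(AX ((b ∧ ¬a) → (EG b))) = {s : every successor in {q0, q1, q2, q3, q4, q5, q6}} = {q1, q3, q4, q5, q6, q7}
|Sat(AX ((b ∧ ¬a) → (EG b)))| = |{q1, q3, q4, q5, q6, q7}| = 6.

6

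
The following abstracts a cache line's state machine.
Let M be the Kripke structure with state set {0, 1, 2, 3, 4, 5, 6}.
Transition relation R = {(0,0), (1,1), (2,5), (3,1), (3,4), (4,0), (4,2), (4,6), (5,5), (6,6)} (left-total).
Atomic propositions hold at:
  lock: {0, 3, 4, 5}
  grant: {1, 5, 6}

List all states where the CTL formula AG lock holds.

{0, 5}

AG lock: greatest fixpoint, start Z0 = {0, 3, 4, 5}, keep only states in Sat with every successor in Z. Z1 = {0, 5}; fixed.
Sat(AG lock) = {0, 5}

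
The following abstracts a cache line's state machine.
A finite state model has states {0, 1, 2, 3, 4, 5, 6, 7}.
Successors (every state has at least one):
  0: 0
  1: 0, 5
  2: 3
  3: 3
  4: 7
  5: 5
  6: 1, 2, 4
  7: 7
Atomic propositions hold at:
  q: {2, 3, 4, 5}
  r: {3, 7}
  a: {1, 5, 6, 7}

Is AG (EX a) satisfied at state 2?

No

Sat(EX a) = {s : some successor in {1, 5, 6, 7}} = {1, 4, 5, 6, 7}
AG (EX a): greatest fixpoint, start Z0 = {1, 4, 5, 6, 7}, keep only states in Sat with every successor in Z. Z1 = {4, 5, 7}; fixed.
Sat(AG (EX a)) = {4, 5, 7}
2 ∉ Sat(AG (EX a)) = {4, 5, 7}, so the formula does not hold at 2.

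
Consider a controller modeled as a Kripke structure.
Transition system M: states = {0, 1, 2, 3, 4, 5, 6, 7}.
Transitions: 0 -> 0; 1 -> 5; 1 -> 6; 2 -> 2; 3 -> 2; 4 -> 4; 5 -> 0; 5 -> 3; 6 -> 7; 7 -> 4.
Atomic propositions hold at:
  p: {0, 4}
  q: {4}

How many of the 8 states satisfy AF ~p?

Sat(~p) = {1, 2, 3, 5, 6, 7}
AF ~p: least fixpoint, start Z0 = {1, 2, 3, 5, 6, 7}, add states with every successor in Z. Already a fixed point.
Sat(AF ~p) = {1, 2, 3, 5, 6, 7}
|Sat(AF ~p)| = |{1, 2, 3, 5, 6, 7}| = 6.

6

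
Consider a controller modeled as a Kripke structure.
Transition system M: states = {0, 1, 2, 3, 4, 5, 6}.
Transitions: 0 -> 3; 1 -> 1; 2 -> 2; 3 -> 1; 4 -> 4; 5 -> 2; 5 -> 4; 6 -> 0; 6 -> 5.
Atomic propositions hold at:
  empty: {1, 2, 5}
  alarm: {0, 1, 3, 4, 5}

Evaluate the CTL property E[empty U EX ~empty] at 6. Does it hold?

Yes

Sat(~empty) = {0, 3, 4, 6}
Sat(EX ~empty) = {s : some successor in {0, 3, 4, 6}} = {0, 4, 5, 6}
E[empty U EX ~empty]: least fixpoint, start Z0 = Sat(EX ~empty) = {0, 4, 5, 6}, add states in Sat(empty) with some successor in Z. Already a fixed point.
Sat(E[empty U EX ~empty]) = {0, 4, 5, 6}
6 ∈ Sat(E[empty U EX ~empty]) = {0, 4, 5, 6}, so the formula holds at 6.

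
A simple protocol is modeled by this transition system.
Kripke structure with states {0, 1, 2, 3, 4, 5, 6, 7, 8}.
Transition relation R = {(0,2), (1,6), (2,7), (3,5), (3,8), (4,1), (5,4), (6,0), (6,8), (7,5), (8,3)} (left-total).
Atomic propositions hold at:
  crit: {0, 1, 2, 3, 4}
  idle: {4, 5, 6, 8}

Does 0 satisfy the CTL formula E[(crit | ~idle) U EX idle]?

Yes

Sat(~idle) = {0, 1, 2, 3, 7}
Sat(crit | ~idle) = {0, 1, 2, 3, 4, 7}
Sat(EX idle) = {s : some successor in {4, 5, 6, 8}} = {1, 3, 5, 6, 7}
E[(crit | ~idle) U EX idle]: least fixpoint, start Z0 = Sat(EX idle) = {1, 3, 5, 6, 7}, add states in Sat(crit | ~idle) with some successor in Z. Z1 = {1, 2, 3, 4, 5, 6, 7}; Z2 = {0, 1, 2, 3, 4, 5, 6, 7}; fixed.
Sat(E[(crit | ~idle) U EX idle]) = {0, 1, 2, 3, 4, 5, 6, 7}
0 ∈ Sat(E[(crit | ~idle) U EX idle]) = {0, 1, 2, 3, 4, 5, 6, 7}, so the formula holds at 0.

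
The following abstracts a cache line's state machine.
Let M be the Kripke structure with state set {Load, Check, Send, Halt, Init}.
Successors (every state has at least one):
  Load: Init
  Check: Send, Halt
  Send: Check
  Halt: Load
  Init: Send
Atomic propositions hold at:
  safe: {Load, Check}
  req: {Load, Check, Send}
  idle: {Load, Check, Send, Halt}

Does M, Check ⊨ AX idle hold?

Sat(AX idle) = {s : every successor in {Load, Check, Send, Halt}} = {Check, Send, Halt, Init}
Check ∈ Sat(AX idle) = {Check, Send, Halt, Init}, so the formula holds at Check.

Yes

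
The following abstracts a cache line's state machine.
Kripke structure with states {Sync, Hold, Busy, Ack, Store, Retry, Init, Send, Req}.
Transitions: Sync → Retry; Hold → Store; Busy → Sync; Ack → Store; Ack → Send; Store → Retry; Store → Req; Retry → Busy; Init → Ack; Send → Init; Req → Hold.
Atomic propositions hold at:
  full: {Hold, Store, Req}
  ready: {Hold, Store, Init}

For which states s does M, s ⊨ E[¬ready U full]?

{Hold, Ack, Store, Req}

Sat(¬ready) = {Sync, Busy, Ack, Retry, Send, Req}
E[¬ready U full]: least fixpoint, start Z0 = Sat(full) = {Hold, Store, Req}, add states in Sat(¬ready) with some successor in Z. Z1 = {Hold, Ack, Store, Req}; fixed.
Sat(E[¬ready U full]) = {Hold, Ack, Store, Req}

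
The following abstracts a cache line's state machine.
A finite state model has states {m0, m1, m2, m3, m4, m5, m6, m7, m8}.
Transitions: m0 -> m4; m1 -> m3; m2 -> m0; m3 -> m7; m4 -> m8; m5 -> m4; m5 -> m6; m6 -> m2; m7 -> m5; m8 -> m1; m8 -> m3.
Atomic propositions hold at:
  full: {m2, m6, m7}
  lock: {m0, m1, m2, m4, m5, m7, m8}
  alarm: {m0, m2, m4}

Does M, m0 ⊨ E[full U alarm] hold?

E[full U alarm]: least fixpoint, start Z0 = Sat(alarm) = {m0, m2, m4}, add states in Sat(full) with some successor in Z. Z1 = {m0, m2, m4, m6}; fixed.
Sat(E[full U alarm]) = {m0, m2, m4, m6}
m0 ∈ Sat(E[full U alarm]) = {m0, m2, m4, m6}, so the formula holds at m0.

Yes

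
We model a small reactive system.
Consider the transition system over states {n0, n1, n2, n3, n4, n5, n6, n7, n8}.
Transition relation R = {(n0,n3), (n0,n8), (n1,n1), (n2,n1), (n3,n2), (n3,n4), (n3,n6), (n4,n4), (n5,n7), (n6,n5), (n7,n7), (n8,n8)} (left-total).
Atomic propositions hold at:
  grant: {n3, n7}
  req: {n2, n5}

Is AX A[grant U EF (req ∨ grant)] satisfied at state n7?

Yes

Sat(req ∨ grant) = {n2, n3, n5, n7}
EF (req ∨ grant): least fixpoint, start Z0 = {n2, n3, n5, n7}, add states with some successor in Z. Z1 = {n0, n2, n3, n5, n6, n7}; fixed.
Sat(EF (req ∨ grant)) = {n0, n2, n3, n5, n6, n7}
A[grant U EF (req ∨ grant)]: least fixpoint, start Z0 = Sat(EF (req ∨ grant)) = {n0, n2, n3, n5, n6, n7}, add states in Sat(grant) with every successor in Z. Already a fixed point.
Sat(A[grant U EF (req ∨ grant)]) = {n0, n2, n3, n5, n6, n7}
Sat(AX A[grant U EF (req ∨ grant)]) = {s : every successor in {n0, n2, n3, n5, n6, n7}} = {n5, n6, n7}
n7 ∈ Sat(AX A[grant U EF (req ∨ grant)]) = {n5, n6, n7}, so the formula holds at n7.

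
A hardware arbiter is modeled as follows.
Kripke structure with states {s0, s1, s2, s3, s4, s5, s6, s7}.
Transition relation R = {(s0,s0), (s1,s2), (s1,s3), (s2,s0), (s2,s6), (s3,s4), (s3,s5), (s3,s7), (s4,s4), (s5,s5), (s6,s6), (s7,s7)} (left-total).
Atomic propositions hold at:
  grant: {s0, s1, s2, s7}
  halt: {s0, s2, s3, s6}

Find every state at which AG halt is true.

AG halt: greatest fixpoint, start Z0 = {s0, s2, s3, s6}, keep only states in Sat with every successor in Z. Z1 = {s0, s2, s6}; fixed.
Sat(AG halt) = {s0, s2, s6}

{s0, s2, s6}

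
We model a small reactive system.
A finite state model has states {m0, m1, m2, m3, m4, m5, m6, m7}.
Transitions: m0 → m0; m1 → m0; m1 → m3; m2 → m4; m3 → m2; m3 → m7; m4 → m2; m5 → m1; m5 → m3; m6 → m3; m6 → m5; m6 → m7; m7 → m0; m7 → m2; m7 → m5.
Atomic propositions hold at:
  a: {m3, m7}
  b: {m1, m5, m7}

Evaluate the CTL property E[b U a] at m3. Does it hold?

E[b U a]: least fixpoint, start Z0 = Sat(a) = {m3, m7}, add states in Sat(b) with some successor in Z. Z1 = {m1, m3, m5, m7}; fixed.
Sat(E[b U a]) = {m1, m3, m5, m7}
m3 ∈ Sat(E[b U a]) = {m1, m3, m5, m7}, so the formula holds at m3.

Yes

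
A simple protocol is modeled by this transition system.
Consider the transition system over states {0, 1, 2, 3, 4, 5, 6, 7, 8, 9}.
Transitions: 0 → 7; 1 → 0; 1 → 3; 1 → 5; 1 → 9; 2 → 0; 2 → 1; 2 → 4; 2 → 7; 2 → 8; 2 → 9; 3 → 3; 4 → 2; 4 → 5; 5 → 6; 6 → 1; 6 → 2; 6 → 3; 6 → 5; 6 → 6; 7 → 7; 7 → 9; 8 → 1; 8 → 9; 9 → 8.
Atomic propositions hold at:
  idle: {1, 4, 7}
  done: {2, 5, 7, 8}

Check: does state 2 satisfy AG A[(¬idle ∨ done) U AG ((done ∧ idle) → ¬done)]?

No

Sat(¬idle) = {0, 2, 3, 5, 6, 8, 9}
Sat(¬idle ∨ done) = {0, 2, 3, 5, 6, 7, 8, 9}
Sat(done ∧ idle) = {7}
Sat(¬done) = {0, 1, 3, 4, 6, 9}
Sat((done ∧ idle) → ¬done) = {0, 1, 2, 3, 4, 5, 6, 8, 9}
AG ((done ∧ idle) → ¬done): greatest fixpoint, start Z0 = {0, 1, 2, 3, 4, 5, 6, 8, 9}, keep only states in Sat with every successor in Z. Z1 = {1, 3, 4, 5, 6, 8, 9}; Z2 = {3, 5, 8, 9}; Z3 = {3, 9}; Z4 = {3}; fixed.
Sat(AG ((done ∧ idle) → ¬done)) = {3}
A[(¬idle ∨ done) U AG ((done ∧ idle) → ¬done)]: least fixpoint, start Z0 = Sat(AG ((done ∧ idle) → ¬done)) = {3}, add states in Sat(¬idle ∨ done) with every successor in Z. Already a fixed point.
Sat(A[(¬idle ∨ done) U AG ((done ∧ idle) → ¬done)]) = {3}
AG A[(¬idle ∨ done) U AG ((done ∧ idle) → ¬done)]: greatest fixpoint, start Z0 = {3}, keep only states in Sat with every successor in Z. Already a fixed point.
Sat(AG A[(¬idle ∨ done) U AG ((done ∧ idle) → ¬done)]) = {3}
2 ∉ Sat(AG A[(¬idle ∨ done) U AG ((done ∧ idle) → ¬done)]) = {3}, so the formula does not hold at 2.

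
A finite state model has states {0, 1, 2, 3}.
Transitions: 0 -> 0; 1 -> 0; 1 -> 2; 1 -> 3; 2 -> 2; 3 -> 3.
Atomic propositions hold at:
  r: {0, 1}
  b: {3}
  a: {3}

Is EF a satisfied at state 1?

Yes

EF a: least fixpoint, start Z0 = {3}, add states with some successor in Z. Z1 = {1, 3}; fixed.
Sat(EF a) = {1, 3}
1 ∈ Sat(EF a) = {1, 3}, so the formula holds at 1.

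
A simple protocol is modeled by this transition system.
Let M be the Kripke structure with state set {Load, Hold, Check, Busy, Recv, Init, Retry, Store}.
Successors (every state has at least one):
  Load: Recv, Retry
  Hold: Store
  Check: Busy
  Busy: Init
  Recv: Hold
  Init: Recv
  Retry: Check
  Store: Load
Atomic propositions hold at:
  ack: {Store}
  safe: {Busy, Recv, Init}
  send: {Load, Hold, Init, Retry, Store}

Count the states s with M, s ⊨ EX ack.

1

Sat(EX ack) = {s : some successor in {Store}} = {Hold}
|Sat(EX ack)| = |{Hold}| = 1.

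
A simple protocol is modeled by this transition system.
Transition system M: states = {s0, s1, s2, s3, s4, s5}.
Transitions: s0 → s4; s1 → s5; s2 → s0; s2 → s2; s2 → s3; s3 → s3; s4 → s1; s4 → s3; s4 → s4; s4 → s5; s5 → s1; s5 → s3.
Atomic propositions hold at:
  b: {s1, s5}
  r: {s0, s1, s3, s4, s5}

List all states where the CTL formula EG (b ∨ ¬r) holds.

Sat(¬r) = {s2}
Sat(b ∨ ¬r) = {s1, s2, s5}
EG (b ∨ ¬r): greatest fixpoint, start Z0 = {s1, s2, s5}, keep only states in Sat with some successor in Z. Already a fixed point.
Sat(EG (b ∨ ¬r)) = {s1, s2, s5}

{s1, s2, s5}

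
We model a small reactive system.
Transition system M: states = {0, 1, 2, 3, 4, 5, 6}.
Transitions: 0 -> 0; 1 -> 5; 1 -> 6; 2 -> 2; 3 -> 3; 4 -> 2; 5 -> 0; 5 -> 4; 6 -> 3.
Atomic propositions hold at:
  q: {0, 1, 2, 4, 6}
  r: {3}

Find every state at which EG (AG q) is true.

{0, 2, 4}

AG q: greatest fixpoint, start Z0 = {0, 1, 2, 4, 6}, keep only states in Sat with every successor in Z. Z1 = {0, 2, 4}; fixed.
Sat(AG q) = {0, 2, 4}
EG (AG q): greatest fixpoint, start Z0 = {0, 2, 4}, keep only states in Sat with some successor in Z. Already a fixed point.
Sat(EG (AG q)) = {0, 2, 4}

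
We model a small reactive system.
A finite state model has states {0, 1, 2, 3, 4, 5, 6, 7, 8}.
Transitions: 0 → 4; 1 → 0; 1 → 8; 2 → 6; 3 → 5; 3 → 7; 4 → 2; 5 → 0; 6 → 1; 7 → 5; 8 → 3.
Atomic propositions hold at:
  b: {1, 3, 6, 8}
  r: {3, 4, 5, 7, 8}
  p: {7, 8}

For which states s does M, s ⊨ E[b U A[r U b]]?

{1, 3, 6, 8}

A[r U b]: least fixpoint, start Z0 = Sat(b) = {1, 3, 6, 8}, add states in Sat(r) with every successor in Z. Already a fixed point.
Sat(A[r U b]) = {1, 3, 6, 8}
E[b U A[r U b]]: least fixpoint, start Z0 = Sat(A[r U b]) = {1, 3, 6, 8}, add states in Sat(b) with some successor in Z. Already a fixed point.
Sat(E[b U A[r U b]]) = {1, 3, 6, 8}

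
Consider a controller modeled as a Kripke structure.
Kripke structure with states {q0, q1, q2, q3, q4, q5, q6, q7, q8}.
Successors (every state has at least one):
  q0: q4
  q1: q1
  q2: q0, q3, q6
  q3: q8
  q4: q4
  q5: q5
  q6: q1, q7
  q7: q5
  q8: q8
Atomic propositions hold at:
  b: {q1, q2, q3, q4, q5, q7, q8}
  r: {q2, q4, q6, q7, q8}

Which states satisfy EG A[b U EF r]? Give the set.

{q0, q2, q3, q4, q8}

EF r: least fixpoint, start Z0 = {q2, q4, q6, q7, q8}, add states with some successor in Z. Z1 = {q0, q2, q3, q4, q6, q7, q8}; fixed.
Sat(EF r) = {q0, q2, q3, q4, q6, q7, q8}
A[b U EF r]: least fixpoint, start Z0 = Sat(EF r) = {q0, q2, q3, q4, q6, q7, q8}, add states in Sat(b) with every successor in Z. Already a fixed point.
Sat(A[b U EF r]) = {q0, q2, q3, q4, q6, q7, q8}
EG A[b U EF r]: greatest fixpoint, start Z0 = {q0, q2, q3, q4, q6, q7, q8}, keep only states in Sat with some successor in Z. Z1 = {q0, q2, q3, q4, q6, q8}; Z2 = {q0, q2, q3, q4, q8}; fixed.
Sat(EG A[b U EF r]) = {q0, q2, q3, q4, q8}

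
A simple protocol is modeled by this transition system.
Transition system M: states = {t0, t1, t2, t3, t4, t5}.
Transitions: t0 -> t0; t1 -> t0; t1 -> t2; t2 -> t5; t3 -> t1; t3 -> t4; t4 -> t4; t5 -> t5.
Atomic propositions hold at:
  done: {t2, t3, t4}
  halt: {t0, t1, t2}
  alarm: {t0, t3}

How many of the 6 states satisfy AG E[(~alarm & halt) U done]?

Sat(~alarm) = {t1, t2, t4, t5}
Sat(~alarm & halt) = {t1, t2}
E[(~alarm & halt) U done]: least fixpoint, start Z0 = Sat(done) = {t2, t3, t4}, add states in Sat(~alarm & halt) with some successor in Z. Z1 = {t1, t2, t3, t4}; fixed.
Sat(E[(~alarm & halt) U done]) = {t1, t2, t3, t4}
AG E[(~alarm & halt) U done]: greatest fixpoint, start Z0 = {t1, t2, t3, t4}, keep only states in Sat with every successor in Z. Z1 = {t3, t4}; Z2 = {t4}; fixed.
Sat(AG E[(~alarm & halt) U done]) = {t4}
|Sat(AG E[(~alarm & halt) U done])| = |{t4}| = 1.

1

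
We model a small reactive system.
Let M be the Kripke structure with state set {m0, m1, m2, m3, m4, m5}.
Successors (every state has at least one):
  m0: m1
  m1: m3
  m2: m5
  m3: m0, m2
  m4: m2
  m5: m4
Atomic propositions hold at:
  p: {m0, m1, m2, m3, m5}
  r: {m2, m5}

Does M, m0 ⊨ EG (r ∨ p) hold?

Yes

Sat(r ∨ p) = {m0, m1, m2, m3, m5}
EG (r ∨ p): greatest fixpoint, start Z0 = {m0, m1, m2, m3, m5}, keep only states in Sat with some successor in Z. Z1 = {m0, m1, m2, m3}; Z2 = {m0, m1, m3}; fixed.
Sat(EG (r ∨ p)) = {m0, m1, m3}
m0 ∈ Sat(EG (r ∨ p)) = {m0, m1, m3}, so the formula holds at m0.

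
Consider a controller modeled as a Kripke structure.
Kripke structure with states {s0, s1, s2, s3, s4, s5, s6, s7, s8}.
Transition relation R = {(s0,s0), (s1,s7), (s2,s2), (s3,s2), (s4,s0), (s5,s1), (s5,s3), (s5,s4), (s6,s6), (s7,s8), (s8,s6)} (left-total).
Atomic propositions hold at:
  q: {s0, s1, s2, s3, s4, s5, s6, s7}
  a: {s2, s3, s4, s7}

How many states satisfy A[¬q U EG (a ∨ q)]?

7

Sat(¬q) = {s8}
Sat(a ∨ q) = {s0, s1, s2, s3, s4, s5, s6, s7}
EG (a ∨ q): greatest fixpoint, start Z0 = {s0, s1, s2, s3, s4, s5, s6, s7}, keep only states in Sat with some successor in Z. Z1 = {s0, s1, s2, s3, s4, s5, s6}; Z2 = {s0, s2, s3, s4, s5, s6}; fixed.
Sat(EG (a ∨ q)) = {s0, s2, s3, s4, s5, s6}
A[¬q U EG (a ∨ q)]: least fixpoint, start Z0 = Sat(EG (a ∨ q)) = {s0, s2, s3, s4, s5, s6}, add states in Sat(¬q) with every successor in Z. Z1 = {s0, s2, s3, s4, s5, s6, s8}; fixed.
Sat(A[¬q U EG (a ∨ q)]) = {s0, s2, s3, s4, s5, s6, s8}
|Sat(A[¬q U EG (a ∨ q)])| = |{s0, s2, s3, s4, s5, s6, s8}| = 7.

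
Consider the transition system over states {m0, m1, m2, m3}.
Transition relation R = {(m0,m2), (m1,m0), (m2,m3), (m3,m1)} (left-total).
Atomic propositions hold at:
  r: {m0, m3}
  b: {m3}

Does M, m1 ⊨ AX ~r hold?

Sat(~r) = {m1, m2}
Sat(AX ~r) = {s : every successor in {m1, m2}} = {m0, m3}
m1 ∉ Sat(AX ~r) = {m0, m3}, so the formula does not hold at m1.

No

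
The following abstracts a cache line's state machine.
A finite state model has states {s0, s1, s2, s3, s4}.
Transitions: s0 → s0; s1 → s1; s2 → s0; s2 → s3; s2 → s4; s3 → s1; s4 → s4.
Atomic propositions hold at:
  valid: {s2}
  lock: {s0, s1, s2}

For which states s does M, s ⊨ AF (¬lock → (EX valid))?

{s0, s1, s2, s3}

Sat(¬lock) = {s3, s4}
Sat(EX valid) = {s : some successor in {s2}} = ∅
Sat(¬lock → (EX valid)) = {s0, s1, s2}
AF (¬lock → (EX valid)): least fixpoint, start Z0 = {s0, s1, s2}, add states with every successor in Z. Z1 = {s0, s1, s2, s3}; fixed.
Sat(AF (¬lock → (EX valid))) = {s0, s1, s2, s3}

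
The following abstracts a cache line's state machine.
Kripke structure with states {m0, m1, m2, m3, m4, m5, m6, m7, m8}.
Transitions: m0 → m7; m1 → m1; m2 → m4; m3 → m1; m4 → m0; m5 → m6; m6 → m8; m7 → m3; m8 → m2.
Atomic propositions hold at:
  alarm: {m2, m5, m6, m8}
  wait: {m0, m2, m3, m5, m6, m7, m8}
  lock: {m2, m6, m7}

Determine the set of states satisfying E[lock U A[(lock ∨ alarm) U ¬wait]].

Sat(lock ∨ alarm) = {m2, m5, m6, m7, m8}
Sat(¬wait) = {m1, m4}
A[(lock ∨ alarm) U ¬wait]: least fixpoint, start Z0 = Sat(¬wait) = {m1, m4}, add states in Sat(lock ∨ alarm) with every successor in Z. Z1 = {m1, m2, m4}; Z2 = {m1, m2, m4, m8}; Z3 = {m1, m2, m4, m6, m8}; Z4 = {m1, m2, m4, m5, m6, m8}; fixed.
Sat(A[(lock ∨ alarm) U ¬wait]) = {m1, m2, m4, m5, m6, m8}
E[lock U A[(lock ∨ alarm) U ¬wait]]: least fixpoint, start Z0 = Sat(A[(lock ∨ alarm) U ¬wait]) = {m1, m2, m4, m5, m6, m8}, add states in Sat(lock) with some successor in Z. Already a fixed point.
Sat(E[lock U A[(lock ∨ alarm) U ¬wait]]) = {m1, m2, m4, m5, m6, m8}

{m1, m2, m4, m5, m6, m8}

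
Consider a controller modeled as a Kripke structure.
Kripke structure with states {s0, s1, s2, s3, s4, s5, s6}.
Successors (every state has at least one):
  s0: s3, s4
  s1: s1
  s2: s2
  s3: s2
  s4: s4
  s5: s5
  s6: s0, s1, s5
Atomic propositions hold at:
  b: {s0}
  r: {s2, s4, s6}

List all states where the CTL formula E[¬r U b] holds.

Sat(¬r) = {s0, s1, s3, s5}
E[¬r U b]: least fixpoint, start Z0 = Sat(b) = {s0}, add states in Sat(¬r) with some successor in Z. Already a fixed point.
Sat(E[¬r U b]) = {s0}

{s0}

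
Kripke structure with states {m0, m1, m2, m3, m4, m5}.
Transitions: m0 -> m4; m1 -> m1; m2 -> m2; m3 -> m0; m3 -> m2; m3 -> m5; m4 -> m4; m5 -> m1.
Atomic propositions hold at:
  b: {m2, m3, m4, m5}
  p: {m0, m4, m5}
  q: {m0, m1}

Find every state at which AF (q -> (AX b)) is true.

{m0, m2, m3, m4, m5}

Sat(AX b) = {s : every successor in {m2, m3, m4, m5}} = {m0, m2, m4}
Sat(q -> (AX b)) = {m0, m2, m3, m4, m5}
AF (q -> (AX b)): least fixpoint, start Z0 = {m0, m2, m3, m4, m5}, add states with every successor in Z. Already a fixed point.
Sat(AF (q -> (AX b))) = {m0, m2, m3, m4, m5}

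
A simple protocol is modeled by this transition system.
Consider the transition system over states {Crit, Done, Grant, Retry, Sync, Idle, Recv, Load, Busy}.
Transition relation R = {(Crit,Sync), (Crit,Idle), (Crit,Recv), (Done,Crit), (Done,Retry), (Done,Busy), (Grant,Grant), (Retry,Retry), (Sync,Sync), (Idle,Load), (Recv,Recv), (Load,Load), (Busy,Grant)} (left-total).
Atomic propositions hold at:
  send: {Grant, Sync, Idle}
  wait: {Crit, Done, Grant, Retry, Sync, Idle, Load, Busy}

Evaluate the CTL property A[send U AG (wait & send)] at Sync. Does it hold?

Sat(wait & send) = {Grant, Sync, Idle}
AG (wait & send): greatest fixpoint, start Z0 = {Grant, Sync, Idle}, keep only states in Sat with every successor in Z. Z1 = {Grant, Sync}; fixed.
Sat(AG (wait & send)) = {Grant, Sync}
A[send U AG (wait & send)]: least fixpoint, start Z0 = Sat(AG (wait & send)) = {Grant, Sync}, add states in Sat(send) with every successor in Z. Already a fixed point.
Sat(A[send U AG (wait & send)]) = {Grant, Sync}
Sync ∈ Sat(A[send U AG (wait & send)]) = {Grant, Sync}, so the formula holds at Sync.

Yes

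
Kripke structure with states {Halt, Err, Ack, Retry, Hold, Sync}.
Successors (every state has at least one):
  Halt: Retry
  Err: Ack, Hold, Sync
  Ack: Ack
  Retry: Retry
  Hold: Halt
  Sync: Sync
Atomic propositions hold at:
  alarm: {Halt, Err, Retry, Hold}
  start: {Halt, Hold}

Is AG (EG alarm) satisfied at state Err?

EG alarm: greatest fixpoint, start Z0 = {Halt, Err, Retry, Hold}, keep only states in Sat with some successor in Z. Already a fixed point.
Sat(EG alarm) = {Halt, Err, Retry, Hold}
AG (EG alarm): greatest fixpoint, start Z0 = {Halt, Err, Retry, Hold}, keep only states in Sat with every successor in Z. Z1 = {Halt, Retry, Hold}; fixed.
Sat(AG (EG alarm)) = {Halt, Retry, Hold}
Err ∉ Sat(AG (EG alarm)) = {Halt, Retry, Hold}, so the formula does not hold at Err.

No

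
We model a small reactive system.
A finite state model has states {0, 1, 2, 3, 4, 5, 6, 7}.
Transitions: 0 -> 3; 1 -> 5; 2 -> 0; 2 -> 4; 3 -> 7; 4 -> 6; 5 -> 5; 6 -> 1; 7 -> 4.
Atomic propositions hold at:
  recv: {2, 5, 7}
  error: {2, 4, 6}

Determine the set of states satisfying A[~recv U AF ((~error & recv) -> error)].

Sat(~recv) = {0, 1, 3, 4, 6}
Sat(~error) = {0, 1, 3, 5, 7}
Sat(~error & recv) = {5, 7}
Sat((~error & recv) -> error) = {0, 1, 2, 3, 4, 6}
AF ((~error & recv) -> error): least fixpoint, start Z0 = {0, 1, 2, 3, 4, 6}, add states with every successor in Z. Z1 = {0, 1, 2, 3, 4, 6, 7}; fixed.
Sat(AF ((~error & recv) -> error)) = {0, 1, 2, 3, 4, 6, 7}
A[~recv U AF ((~error & recv) -> error)]: least fixpoint, start Z0 = Sat(AF ((~error & recv) -> error)) = {0, 1, 2, 3, 4, 6, 7}, add states in Sat(~recv) with every successor in Z. Already a fixed point.
Sat(A[~recv U AF ((~error & recv) -> error)]) = {0, 1, 2, 3, 4, 6, 7}

{0, 1, 2, 3, 4, 6, 7}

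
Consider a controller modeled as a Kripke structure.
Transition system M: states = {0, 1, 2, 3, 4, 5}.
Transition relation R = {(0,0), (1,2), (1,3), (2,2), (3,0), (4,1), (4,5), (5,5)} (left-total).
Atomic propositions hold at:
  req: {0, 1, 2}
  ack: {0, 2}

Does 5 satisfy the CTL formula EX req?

Sat(EX req) = {s : some successor in {0, 1, 2}} = {0, 1, 2, 3, 4}
5 ∉ Sat(EX req) = {0, 1, 2, 3, 4}, so the formula does not hold at 5.

No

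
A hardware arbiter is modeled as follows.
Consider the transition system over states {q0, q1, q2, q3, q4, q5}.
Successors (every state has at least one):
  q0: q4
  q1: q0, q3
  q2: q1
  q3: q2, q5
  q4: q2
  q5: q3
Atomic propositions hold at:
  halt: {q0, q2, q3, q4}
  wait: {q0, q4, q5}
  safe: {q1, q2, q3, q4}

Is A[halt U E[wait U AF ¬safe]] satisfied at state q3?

Sat(¬safe) = {q0, q5}
AF ¬safe: least fixpoint, start Z0 = {q0, q5}, add states with every successor in Z. Already a fixed point.
Sat(AF ¬safe) = {q0, q5}
E[wait U AF ¬safe]: least fixpoint, start Z0 = Sat(AF ¬safe) = {q0, q5}, add states in Sat(wait) with some successor in Z. Already a fixed point.
Sat(E[wait U AF ¬safe]) = {q0, q5}
A[halt U E[wait U AF ¬safe]]: least fixpoint, start Z0 = Sat(E[wait U AF ¬safe]) = {q0, q5}, add states in Sat(halt) with every successor in Z. Already a fixed point.
Sat(A[halt U E[wait U AF ¬safe]]) = {q0, q5}
q3 ∉ Sat(A[halt U E[wait U AF ¬safe]]) = {q0, q5}, so the formula does not hold at q3.

No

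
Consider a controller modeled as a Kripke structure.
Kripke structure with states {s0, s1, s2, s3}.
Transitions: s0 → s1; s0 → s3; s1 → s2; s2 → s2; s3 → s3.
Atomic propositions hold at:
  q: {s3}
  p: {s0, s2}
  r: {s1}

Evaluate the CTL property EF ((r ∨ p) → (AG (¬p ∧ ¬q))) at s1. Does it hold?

Sat(r ∨ p) = {s0, s1, s2}
Sat(¬p) = {s1, s3}
Sat(¬q) = {s0, s1, s2}
Sat(¬p ∧ ¬q) = {s1}
AG (¬p ∧ ¬q): greatest fixpoint, start Z0 = {s1}, keep only states in Sat with every successor in Z. Z1 = ∅; fixed.
Sat(AG (¬p ∧ ¬q)) = ∅
Sat((r ∨ p) → (AG (¬p ∧ ¬q))) = {s3}
EF ((r ∨ p) → (AG (¬p ∧ ¬q))): least fixpoint, start Z0 = {s3}, add states with some successor in Z. Z1 = {s0, s3}; fixed.
Sat(EF ((r ∨ p) → (AG (¬p ∧ ¬q)))) = {s0, s3}
s1 ∉ Sat(EF ((r ∨ p) → (AG (¬p ∧ ¬q)))) = {s0, s3}, so the formula does not hold at s1.

No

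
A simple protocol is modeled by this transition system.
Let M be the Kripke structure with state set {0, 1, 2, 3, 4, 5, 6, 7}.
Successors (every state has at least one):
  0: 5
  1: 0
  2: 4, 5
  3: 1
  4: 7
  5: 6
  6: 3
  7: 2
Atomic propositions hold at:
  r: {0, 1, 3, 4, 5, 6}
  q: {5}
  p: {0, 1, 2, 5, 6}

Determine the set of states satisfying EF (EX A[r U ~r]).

Sat(~r) = {2, 7}
A[r U ~r]: least fixpoint, start Z0 = Sat(~r) = {2, 7}, add states in Sat(r) with every successor in Z. Z1 = {2, 4, 7}; fixed.
Sat(A[r U ~r]) = {2, 4, 7}
Sat(EX A[r U ~r]) = {s : some successor in {2, 4, 7}} = {2, 4, 7}
EF (EX A[r U ~r]): least fixpoint, start Z0 = {2, 4, 7}, add states with some successor in Z. Already a fixed point.
Sat(EF (EX A[r U ~r])) = {2, 4, 7}

{2, 4, 7}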